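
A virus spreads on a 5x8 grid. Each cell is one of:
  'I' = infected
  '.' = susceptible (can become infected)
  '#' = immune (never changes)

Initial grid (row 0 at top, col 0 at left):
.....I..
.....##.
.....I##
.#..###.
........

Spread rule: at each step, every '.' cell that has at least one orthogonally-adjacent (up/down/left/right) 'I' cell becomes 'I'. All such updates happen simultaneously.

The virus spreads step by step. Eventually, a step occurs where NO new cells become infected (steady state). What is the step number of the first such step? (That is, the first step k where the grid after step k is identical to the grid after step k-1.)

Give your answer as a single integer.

Step 0 (initial): 2 infected
Step 1: +3 new -> 5 infected
Step 2: +4 new -> 9 infected
Step 3: +5 new -> 14 infected
Step 4: +5 new -> 19 infected
Step 5: +5 new -> 24 infected
Step 6: +4 new -> 28 infected
Step 7: +2 new -> 30 infected
Step 8: +1 new -> 31 infected
Step 9: +1 new -> 32 infected
Step 10: +0 new -> 32 infected

Answer: 10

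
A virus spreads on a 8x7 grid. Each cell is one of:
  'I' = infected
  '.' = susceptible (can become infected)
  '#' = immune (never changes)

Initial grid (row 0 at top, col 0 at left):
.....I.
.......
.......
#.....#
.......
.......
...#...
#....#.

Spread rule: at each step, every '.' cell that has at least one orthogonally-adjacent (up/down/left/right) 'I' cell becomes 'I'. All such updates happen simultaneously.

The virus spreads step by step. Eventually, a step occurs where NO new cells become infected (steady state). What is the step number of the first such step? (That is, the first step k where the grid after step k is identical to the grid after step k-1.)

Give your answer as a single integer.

Step 0 (initial): 1 infected
Step 1: +3 new -> 4 infected
Step 2: +4 new -> 8 infected
Step 3: +5 new -> 13 infected
Step 4: +5 new -> 18 infected
Step 5: +7 new -> 25 infected
Step 6: +7 new -> 32 infected
Step 7: +6 new -> 38 infected
Step 8: +4 new -> 42 infected
Step 9: +4 new -> 46 infected
Step 10: +3 new -> 49 infected
Step 11: +2 new -> 51 infected
Step 12: +0 new -> 51 infected

Answer: 12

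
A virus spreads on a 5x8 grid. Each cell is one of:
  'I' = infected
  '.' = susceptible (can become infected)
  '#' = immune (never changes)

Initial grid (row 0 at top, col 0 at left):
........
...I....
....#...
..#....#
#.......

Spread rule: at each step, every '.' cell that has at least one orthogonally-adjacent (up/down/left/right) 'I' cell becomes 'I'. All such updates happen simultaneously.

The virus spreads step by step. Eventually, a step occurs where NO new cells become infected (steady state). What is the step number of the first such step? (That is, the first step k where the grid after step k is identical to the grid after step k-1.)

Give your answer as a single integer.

Answer: 8

Derivation:
Step 0 (initial): 1 infected
Step 1: +4 new -> 5 infected
Step 2: +6 new -> 11 infected
Step 3: +8 new -> 19 infected
Step 4: +9 new -> 28 infected
Step 5: +6 new -> 34 infected
Step 6: +1 new -> 35 infected
Step 7: +1 new -> 36 infected
Step 8: +0 new -> 36 infected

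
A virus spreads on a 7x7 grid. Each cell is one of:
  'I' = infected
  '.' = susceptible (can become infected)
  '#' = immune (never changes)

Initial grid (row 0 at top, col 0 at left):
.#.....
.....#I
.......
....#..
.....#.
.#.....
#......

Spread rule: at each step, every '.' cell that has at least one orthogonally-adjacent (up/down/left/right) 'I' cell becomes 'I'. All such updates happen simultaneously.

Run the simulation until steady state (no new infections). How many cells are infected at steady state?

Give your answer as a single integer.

Step 0 (initial): 1 infected
Step 1: +2 new -> 3 infected
Step 2: +3 new -> 6 infected
Step 3: +4 new -> 10 infected
Step 4: +4 new -> 14 infected
Step 5: +6 new -> 20 infected
Step 6: +6 new -> 26 infected
Step 7: +7 new -> 33 infected
Step 8: +5 new -> 38 infected
Step 9: +3 new -> 41 infected
Step 10: +2 new -> 43 infected
Step 11: +0 new -> 43 infected

Answer: 43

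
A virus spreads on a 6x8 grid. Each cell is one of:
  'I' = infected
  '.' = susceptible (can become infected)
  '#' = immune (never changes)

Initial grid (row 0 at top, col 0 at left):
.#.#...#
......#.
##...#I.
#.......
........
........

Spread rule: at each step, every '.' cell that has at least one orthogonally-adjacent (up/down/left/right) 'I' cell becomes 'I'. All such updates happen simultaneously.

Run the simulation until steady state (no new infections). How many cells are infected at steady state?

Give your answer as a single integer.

Step 0 (initial): 1 infected
Step 1: +2 new -> 3 infected
Step 2: +4 new -> 7 infected
Step 3: +4 new -> 11 infected
Step 4: +5 new -> 16 infected
Step 5: +5 new -> 21 infected
Step 6: +7 new -> 28 infected
Step 7: +4 new -> 32 infected
Step 8: +5 new -> 37 infected
Step 9: +2 new -> 39 infected
Step 10: +1 new -> 40 infected
Step 11: +0 new -> 40 infected

Answer: 40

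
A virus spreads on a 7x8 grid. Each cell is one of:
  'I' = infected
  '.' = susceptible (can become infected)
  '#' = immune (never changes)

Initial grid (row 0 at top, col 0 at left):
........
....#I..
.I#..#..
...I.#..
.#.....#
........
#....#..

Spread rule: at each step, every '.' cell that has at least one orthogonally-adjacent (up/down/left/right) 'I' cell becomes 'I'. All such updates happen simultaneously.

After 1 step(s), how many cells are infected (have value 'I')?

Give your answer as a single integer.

Step 0 (initial): 3 infected
Step 1: +9 new -> 12 infected

Answer: 12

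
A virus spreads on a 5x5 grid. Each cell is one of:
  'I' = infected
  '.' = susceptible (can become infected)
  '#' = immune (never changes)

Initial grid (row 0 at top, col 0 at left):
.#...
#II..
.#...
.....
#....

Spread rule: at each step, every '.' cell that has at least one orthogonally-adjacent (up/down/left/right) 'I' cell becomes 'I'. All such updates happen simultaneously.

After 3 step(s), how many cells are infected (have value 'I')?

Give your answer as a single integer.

Step 0 (initial): 2 infected
Step 1: +3 new -> 5 infected
Step 2: +4 new -> 9 infected
Step 3: +5 new -> 14 infected

Answer: 14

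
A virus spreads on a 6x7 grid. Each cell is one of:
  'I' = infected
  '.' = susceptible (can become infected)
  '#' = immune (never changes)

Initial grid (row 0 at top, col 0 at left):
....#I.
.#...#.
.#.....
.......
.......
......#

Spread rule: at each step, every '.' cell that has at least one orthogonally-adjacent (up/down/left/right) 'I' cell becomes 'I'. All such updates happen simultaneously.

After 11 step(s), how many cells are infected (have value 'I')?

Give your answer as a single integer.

Answer: 35

Derivation:
Step 0 (initial): 1 infected
Step 1: +1 new -> 2 infected
Step 2: +1 new -> 3 infected
Step 3: +1 new -> 4 infected
Step 4: +2 new -> 6 infected
Step 5: +3 new -> 9 infected
Step 6: +4 new -> 13 infected
Step 7: +5 new -> 18 infected
Step 8: +5 new -> 23 infected
Step 9: +4 new -> 27 infected
Step 10: +4 new -> 31 infected
Step 11: +4 new -> 35 infected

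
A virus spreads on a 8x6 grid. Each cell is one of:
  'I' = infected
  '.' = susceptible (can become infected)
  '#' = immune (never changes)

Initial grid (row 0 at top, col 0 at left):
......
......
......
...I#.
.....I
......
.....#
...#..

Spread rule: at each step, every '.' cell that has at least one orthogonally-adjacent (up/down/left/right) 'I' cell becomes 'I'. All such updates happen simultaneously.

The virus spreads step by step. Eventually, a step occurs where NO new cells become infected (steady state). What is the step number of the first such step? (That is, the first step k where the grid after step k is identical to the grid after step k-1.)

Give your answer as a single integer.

Step 0 (initial): 2 infected
Step 1: +6 new -> 8 infected
Step 2: +8 new -> 16 infected
Step 3: +10 new -> 26 infected
Step 4: +9 new -> 35 infected
Step 5: +6 new -> 41 infected
Step 6: +3 new -> 44 infected
Step 7: +1 new -> 45 infected
Step 8: +0 new -> 45 infected

Answer: 8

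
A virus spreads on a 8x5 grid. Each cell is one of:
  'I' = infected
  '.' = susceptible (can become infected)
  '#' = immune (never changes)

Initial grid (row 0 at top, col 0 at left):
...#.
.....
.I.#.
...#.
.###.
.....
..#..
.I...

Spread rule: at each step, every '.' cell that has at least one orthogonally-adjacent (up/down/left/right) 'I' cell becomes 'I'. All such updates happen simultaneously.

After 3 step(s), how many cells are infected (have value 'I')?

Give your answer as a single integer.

Answer: 25

Derivation:
Step 0 (initial): 2 infected
Step 1: +7 new -> 9 infected
Step 2: +8 new -> 17 infected
Step 3: +8 new -> 25 infected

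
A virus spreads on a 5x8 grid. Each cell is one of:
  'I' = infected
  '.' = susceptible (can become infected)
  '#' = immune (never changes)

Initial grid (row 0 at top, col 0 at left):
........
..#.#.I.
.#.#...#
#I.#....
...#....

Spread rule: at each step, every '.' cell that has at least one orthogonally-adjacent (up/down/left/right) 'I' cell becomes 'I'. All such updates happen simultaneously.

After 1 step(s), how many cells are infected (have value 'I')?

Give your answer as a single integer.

Step 0 (initial): 2 infected
Step 1: +6 new -> 8 infected

Answer: 8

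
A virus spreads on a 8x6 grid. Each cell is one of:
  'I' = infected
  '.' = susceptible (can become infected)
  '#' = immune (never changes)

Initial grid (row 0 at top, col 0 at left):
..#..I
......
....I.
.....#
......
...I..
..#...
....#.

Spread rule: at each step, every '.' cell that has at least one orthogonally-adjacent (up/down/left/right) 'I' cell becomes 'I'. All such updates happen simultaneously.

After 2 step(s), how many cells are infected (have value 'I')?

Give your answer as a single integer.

Answer: 23

Derivation:
Step 0 (initial): 3 infected
Step 1: +10 new -> 13 infected
Step 2: +10 new -> 23 infected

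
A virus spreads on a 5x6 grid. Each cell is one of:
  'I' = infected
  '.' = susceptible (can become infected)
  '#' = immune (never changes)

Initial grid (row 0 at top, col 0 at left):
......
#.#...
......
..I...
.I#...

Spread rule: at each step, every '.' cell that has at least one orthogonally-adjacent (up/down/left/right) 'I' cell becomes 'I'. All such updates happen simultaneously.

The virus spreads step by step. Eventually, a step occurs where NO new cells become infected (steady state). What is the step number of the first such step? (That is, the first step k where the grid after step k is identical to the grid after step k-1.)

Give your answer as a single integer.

Answer: 7

Derivation:
Step 0 (initial): 2 infected
Step 1: +4 new -> 6 infected
Step 2: +5 new -> 11 infected
Step 3: +6 new -> 17 infected
Step 4: +5 new -> 22 infected
Step 5: +4 new -> 26 infected
Step 6: +1 new -> 27 infected
Step 7: +0 new -> 27 infected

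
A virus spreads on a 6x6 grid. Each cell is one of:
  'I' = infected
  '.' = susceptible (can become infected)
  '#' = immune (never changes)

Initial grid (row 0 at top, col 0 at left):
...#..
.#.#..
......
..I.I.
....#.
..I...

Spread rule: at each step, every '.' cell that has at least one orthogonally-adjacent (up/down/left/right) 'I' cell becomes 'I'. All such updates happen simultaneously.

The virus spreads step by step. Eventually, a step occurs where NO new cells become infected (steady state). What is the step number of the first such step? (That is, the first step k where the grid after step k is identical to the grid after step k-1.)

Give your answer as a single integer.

Step 0 (initial): 3 infected
Step 1: +8 new -> 11 infected
Step 2: +11 new -> 22 infected
Step 3: +6 new -> 28 infected
Step 4: +3 new -> 31 infected
Step 5: +1 new -> 32 infected
Step 6: +0 new -> 32 infected

Answer: 6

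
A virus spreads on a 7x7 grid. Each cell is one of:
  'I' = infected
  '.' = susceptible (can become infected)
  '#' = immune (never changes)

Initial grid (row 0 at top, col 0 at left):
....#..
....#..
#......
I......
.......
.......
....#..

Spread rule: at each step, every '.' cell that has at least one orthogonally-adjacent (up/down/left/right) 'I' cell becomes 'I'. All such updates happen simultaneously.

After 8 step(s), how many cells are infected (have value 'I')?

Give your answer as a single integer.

Answer: 43

Derivation:
Step 0 (initial): 1 infected
Step 1: +2 new -> 3 infected
Step 2: +4 new -> 7 infected
Step 3: +6 new -> 13 infected
Step 4: +8 new -> 21 infected
Step 5: +8 new -> 29 infected
Step 6: +6 new -> 35 infected
Step 7: +4 new -> 39 infected
Step 8: +4 new -> 43 infected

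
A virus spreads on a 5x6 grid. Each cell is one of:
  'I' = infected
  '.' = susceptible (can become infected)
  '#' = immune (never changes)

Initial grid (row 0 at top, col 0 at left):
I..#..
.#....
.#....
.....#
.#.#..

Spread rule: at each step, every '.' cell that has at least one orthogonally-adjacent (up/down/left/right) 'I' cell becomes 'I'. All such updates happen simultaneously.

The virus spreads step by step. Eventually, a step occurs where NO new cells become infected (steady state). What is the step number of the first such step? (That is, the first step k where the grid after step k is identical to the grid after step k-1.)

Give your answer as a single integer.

Step 0 (initial): 1 infected
Step 1: +2 new -> 3 infected
Step 2: +2 new -> 5 infected
Step 3: +2 new -> 7 infected
Step 4: +4 new -> 11 infected
Step 5: +3 new -> 14 infected
Step 6: +5 new -> 19 infected
Step 7: +3 new -> 22 infected
Step 8: +1 new -> 23 infected
Step 9: +1 new -> 24 infected
Step 10: +0 new -> 24 infected

Answer: 10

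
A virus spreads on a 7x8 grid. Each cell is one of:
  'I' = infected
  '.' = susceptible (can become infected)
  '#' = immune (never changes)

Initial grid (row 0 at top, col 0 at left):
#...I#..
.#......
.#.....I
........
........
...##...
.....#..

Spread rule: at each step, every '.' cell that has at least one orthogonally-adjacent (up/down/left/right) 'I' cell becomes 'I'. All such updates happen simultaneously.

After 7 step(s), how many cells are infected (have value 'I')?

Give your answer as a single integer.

Answer: 39

Derivation:
Step 0 (initial): 2 infected
Step 1: +5 new -> 7 infected
Step 2: +9 new -> 16 infected
Step 3: +8 new -> 24 infected
Step 4: +6 new -> 30 infected
Step 5: +4 new -> 34 infected
Step 6: +2 new -> 36 infected
Step 7: +3 new -> 39 infected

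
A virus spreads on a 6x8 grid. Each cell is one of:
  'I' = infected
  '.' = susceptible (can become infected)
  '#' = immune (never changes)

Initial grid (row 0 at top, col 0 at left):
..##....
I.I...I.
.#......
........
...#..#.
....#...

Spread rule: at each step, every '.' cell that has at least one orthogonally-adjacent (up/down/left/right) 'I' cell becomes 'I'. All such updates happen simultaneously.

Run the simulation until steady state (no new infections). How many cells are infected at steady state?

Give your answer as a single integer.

Step 0 (initial): 3 infected
Step 1: +9 new -> 12 infected
Step 2: +10 new -> 22 infected
Step 3: +8 new -> 30 infected
Step 4: +6 new -> 36 infected
Step 5: +5 new -> 41 infected
Step 6: +1 new -> 42 infected
Step 7: +0 new -> 42 infected

Answer: 42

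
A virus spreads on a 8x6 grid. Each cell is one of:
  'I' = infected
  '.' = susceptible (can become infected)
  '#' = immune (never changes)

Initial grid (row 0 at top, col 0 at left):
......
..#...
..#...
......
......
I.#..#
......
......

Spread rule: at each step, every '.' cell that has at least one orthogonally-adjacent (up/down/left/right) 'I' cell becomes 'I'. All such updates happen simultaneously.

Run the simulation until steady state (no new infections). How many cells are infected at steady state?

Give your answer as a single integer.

Step 0 (initial): 1 infected
Step 1: +3 new -> 4 infected
Step 2: +4 new -> 8 infected
Step 3: +5 new -> 13 infected
Step 4: +6 new -> 19 infected
Step 5: +7 new -> 26 infected
Step 6: +7 new -> 33 infected
Step 7: +5 new -> 38 infected
Step 8: +3 new -> 41 infected
Step 9: +2 new -> 43 infected
Step 10: +1 new -> 44 infected
Step 11: +0 new -> 44 infected

Answer: 44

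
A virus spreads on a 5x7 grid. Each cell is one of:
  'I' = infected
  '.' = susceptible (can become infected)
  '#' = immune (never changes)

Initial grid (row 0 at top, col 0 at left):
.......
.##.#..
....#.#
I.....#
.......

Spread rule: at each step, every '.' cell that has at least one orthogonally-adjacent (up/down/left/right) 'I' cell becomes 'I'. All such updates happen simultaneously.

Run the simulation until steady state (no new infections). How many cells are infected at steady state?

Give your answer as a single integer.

Step 0 (initial): 1 infected
Step 1: +3 new -> 4 infected
Step 2: +4 new -> 8 infected
Step 3: +4 new -> 12 infected
Step 4: +4 new -> 16 infected
Step 5: +4 new -> 20 infected
Step 6: +3 new -> 23 infected
Step 7: +3 new -> 26 infected
Step 8: +2 new -> 28 infected
Step 9: +1 new -> 29 infected
Step 10: +0 new -> 29 infected

Answer: 29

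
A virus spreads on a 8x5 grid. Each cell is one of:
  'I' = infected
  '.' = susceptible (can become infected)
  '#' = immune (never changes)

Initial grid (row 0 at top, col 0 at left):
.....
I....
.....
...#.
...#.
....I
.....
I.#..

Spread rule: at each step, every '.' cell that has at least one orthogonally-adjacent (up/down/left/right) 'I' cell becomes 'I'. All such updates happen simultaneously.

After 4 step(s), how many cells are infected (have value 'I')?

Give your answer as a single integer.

Step 0 (initial): 3 infected
Step 1: +8 new -> 11 infected
Step 2: +10 new -> 21 infected
Step 3: +10 new -> 31 infected
Step 4: +5 new -> 36 infected

Answer: 36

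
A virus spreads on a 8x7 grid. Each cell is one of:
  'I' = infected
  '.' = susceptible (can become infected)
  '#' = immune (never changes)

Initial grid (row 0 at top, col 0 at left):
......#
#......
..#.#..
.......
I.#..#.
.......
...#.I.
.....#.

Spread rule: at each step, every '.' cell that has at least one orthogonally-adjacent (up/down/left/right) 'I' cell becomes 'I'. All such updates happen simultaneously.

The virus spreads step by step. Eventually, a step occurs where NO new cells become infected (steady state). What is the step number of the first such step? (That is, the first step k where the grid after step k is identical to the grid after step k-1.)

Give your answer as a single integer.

Answer: 9

Derivation:
Step 0 (initial): 2 infected
Step 1: +6 new -> 8 infected
Step 2: +8 new -> 16 infected
Step 3: +9 new -> 25 infected
Step 4: +8 new -> 33 infected
Step 5: +5 new -> 38 infected
Step 6: +5 new -> 43 infected
Step 7: +3 new -> 46 infected
Step 8: +2 new -> 48 infected
Step 9: +0 new -> 48 infected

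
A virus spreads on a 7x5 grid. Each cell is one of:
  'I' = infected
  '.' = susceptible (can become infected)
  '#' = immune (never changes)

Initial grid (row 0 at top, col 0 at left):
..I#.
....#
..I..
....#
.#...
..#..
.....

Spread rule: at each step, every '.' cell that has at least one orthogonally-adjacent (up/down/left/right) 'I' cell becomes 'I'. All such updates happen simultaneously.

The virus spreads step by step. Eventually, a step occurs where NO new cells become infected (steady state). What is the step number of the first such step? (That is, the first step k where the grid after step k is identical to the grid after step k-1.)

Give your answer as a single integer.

Answer: 8

Derivation:
Step 0 (initial): 2 infected
Step 1: +5 new -> 7 infected
Step 2: +8 new -> 15 infected
Step 3: +3 new -> 18 infected
Step 4: +3 new -> 21 infected
Step 5: +3 new -> 24 infected
Step 6: +4 new -> 28 infected
Step 7: +1 new -> 29 infected
Step 8: +0 new -> 29 infected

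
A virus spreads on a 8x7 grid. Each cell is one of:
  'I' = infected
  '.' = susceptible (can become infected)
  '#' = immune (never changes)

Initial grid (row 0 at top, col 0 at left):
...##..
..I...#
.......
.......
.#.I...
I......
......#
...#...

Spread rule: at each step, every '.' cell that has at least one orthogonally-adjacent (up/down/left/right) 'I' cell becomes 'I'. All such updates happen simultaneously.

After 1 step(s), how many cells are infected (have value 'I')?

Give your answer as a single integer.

Answer: 14

Derivation:
Step 0 (initial): 3 infected
Step 1: +11 new -> 14 infected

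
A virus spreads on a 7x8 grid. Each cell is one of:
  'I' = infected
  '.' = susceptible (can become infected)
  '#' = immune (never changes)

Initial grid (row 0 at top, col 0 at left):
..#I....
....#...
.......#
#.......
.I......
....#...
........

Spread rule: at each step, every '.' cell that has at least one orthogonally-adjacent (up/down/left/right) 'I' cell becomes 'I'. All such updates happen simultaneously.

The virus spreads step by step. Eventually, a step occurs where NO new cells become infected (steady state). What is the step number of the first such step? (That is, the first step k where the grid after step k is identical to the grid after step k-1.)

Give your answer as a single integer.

Step 0 (initial): 2 infected
Step 1: +6 new -> 8 infected
Step 2: +9 new -> 17 infected
Step 3: +11 new -> 28 infected
Step 4: +8 new -> 36 infected
Step 5: +7 new -> 43 infected
Step 6: +4 new -> 47 infected
Step 7: +3 new -> 50 infected
Step 8: +1 new -> 51 infected
Step 9: +0 new -> 51 infected

Answer: 9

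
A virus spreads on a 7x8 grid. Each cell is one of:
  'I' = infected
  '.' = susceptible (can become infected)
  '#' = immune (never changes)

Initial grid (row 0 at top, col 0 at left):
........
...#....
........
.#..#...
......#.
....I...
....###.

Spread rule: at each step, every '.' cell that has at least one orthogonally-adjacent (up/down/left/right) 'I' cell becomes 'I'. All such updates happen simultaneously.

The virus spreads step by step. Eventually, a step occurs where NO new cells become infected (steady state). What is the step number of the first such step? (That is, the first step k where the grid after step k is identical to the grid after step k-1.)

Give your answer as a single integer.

Step 0 (initial): 1 infected
Step 1: +3 new -> 4 infected
Step 2: +5 new -> 9 infected
Step 3: +6 new -> 15 infected
Step 4: +9 new -> 24 infected
Step 5: +7 new -> 31 infected
Step 6: +7 new -> 38 infected
Step 7: +6 new -> 44 infected
Step 8: +4 new -> 48 infected
Step 9: +1 new -> 49 infected
Step 10: +0 new -> 49 infected

Answer: 10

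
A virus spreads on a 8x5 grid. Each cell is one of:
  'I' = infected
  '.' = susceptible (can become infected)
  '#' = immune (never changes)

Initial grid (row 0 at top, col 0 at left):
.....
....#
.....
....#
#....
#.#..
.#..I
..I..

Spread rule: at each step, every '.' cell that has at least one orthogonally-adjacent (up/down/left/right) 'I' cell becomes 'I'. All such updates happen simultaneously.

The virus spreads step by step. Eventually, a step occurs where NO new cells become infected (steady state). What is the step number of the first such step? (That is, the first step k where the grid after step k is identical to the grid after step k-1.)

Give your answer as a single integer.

Step 0 (initial): 2 infected
Step 1: +6 new -> 8 infected
Step 2: +3 new -> 11 infected
Step 3: +2 new -> 13 infected
Step 4: +2 new -> 15 infected
Step 5: +3 new -> 18 infected
Step 6: +5 new -> 23 infected
Step 7: +4 new -> 27 infected
Step 8: +4 new -> 31 infected
Step 9: +2 new -> 33 infected
Step 10: +1 new -> 34 infected
Step 11: +0 new -> 34 infected

Answer: 11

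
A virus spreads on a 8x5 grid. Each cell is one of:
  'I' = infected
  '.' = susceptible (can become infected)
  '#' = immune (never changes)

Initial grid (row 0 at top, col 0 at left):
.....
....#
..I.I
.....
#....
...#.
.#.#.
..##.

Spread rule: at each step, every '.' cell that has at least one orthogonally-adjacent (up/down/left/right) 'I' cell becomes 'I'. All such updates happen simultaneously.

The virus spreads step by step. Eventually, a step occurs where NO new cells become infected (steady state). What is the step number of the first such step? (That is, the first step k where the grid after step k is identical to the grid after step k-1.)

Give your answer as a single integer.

Step 0 (initial): 2 infected
Step 1: +5 new -> 7 infected
Step 2: +8 new -> 15 infected
Step 3: +8 new -> 23 infected
Step 4: +5 new -> 28 infected
Step 5: +2 new -> 30 infected
Step 6: +1 new -> 31 infected
Step 7: +1 new -> 32 infected
Step 8: +1 new -> 33 infected
Step 9: +0 new -> 33 infected

Answer: 9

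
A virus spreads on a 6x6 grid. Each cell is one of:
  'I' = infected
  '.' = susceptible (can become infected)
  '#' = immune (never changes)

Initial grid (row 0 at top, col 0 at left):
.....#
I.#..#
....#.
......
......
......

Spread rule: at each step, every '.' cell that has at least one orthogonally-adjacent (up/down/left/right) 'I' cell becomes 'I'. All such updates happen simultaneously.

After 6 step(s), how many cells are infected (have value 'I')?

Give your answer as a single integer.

Answer: 25

Derivation:
Step 0 (initial): 1 infected
Step 1: +3 new -> 4 infected
Step 2: +3 new -> 7 infected
Step 3: +4 new -> 11 infected
Step 4: +5 new -> 16 infected
Step 5: +5 new -> 21 infected
Step 6: +4 new -> 25 infected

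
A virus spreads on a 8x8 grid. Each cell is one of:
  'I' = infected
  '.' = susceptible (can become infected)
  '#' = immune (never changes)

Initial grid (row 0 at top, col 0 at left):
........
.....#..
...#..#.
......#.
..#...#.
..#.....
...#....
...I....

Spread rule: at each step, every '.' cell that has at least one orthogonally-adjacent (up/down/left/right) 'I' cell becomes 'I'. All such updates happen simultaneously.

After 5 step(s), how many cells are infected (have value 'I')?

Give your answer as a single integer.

Step 0 (initial): 1 infected
Step 1: +2 new -> 3 infected
Step 2: +4 new -> 7 infected
Step 3: +5 new -> 12 infected
Step 4: +7 new -> 19 infected
Step 5: +7 new -> 26 infected

Answer: 26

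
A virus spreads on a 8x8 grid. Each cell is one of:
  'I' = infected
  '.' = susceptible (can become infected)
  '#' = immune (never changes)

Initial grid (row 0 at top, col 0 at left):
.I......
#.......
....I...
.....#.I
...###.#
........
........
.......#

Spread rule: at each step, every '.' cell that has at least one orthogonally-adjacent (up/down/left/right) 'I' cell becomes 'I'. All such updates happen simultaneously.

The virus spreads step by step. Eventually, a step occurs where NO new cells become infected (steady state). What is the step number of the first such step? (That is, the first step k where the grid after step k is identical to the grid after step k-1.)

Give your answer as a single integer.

Step 0 (initial): 3 infected
Step 1: +9 new -> 12 infected
Step 2: +11 new -> 23 infected
Step 3: +7 new -> 30 infected
Step 4: +7 new -> 37 infected
Step 5: +7 new -> 44 infected
Step 6: +6 new -> 50 infected
Step 7: +5 new -> 55 infected
Step 8: +2 new -> 57 infected
Step 9: +0 new -> 57 infected

Answer: 9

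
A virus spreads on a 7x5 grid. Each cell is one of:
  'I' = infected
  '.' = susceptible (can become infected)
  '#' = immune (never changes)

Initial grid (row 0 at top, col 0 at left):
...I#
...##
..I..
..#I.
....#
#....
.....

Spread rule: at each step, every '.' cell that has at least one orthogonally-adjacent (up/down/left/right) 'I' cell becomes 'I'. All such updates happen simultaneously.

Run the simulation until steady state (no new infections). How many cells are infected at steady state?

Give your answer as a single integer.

Step 0 (initial): 3 infected
Step 1: +6 new -> 9 infected
Step 2: +7 new -> 16 infected
Step 3: +7 new -> 23 infected
Step 4: +4 new -> 27 infected
Step 5: +1 new -> 28 infected
Step 6: +1 new -> 29 infected
Step 7: +0 new -> 29 infected

Answer: 29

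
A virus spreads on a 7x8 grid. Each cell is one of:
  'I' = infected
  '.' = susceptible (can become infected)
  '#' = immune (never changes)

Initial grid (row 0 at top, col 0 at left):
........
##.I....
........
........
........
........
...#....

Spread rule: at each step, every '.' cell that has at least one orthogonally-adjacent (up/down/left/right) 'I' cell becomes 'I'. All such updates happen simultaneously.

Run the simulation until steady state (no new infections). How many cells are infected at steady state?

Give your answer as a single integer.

Step 0 (initial): 1 infected
Step 1: +4 new -> 5 infected
Step 2: +6 new -> 11 infected
Step 3: +8 new -> 19 infected
Step 4: +10 new -> 29 infected
Step 5: +8 new -> 37 infected
Step 6: +7 new -> 44 infected
Step 7: +5 new -> 49 infected
Step 8: +3 new -> 52 infected
Step 9: +1 new -> 53 infected
Step 10: +0 new -> 53 infected

Answer: 53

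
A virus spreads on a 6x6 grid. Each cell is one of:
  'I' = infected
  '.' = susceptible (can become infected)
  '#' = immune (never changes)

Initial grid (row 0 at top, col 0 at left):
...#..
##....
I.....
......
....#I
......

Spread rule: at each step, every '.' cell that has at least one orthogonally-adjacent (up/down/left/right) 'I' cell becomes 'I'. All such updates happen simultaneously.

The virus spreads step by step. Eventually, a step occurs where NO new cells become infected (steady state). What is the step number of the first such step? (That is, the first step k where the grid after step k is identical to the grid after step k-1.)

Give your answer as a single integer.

Answer: 7

Derivation:
Step 0 (initial): 2 infected
Step 1: +4 new -> 6 infected
Step 2: +6 new -> 12 infected
Step 3: +9 new -> 21 infected
Step 4: +8 new -> 29 infected
Step 5: +2 new -> 31 infected
Step 6: +1 new -> 32 infected
Step 7: +0 new -> 32 infected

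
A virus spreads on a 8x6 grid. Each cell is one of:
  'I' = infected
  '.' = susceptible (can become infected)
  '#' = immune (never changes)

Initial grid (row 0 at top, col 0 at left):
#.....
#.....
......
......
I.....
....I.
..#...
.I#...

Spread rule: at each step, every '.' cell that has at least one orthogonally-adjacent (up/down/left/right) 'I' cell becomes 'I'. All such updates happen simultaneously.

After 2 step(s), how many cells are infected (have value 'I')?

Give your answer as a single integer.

Answer: 24

Derivation:
Step 0 (initial): 3 infected
Step 1: +9 new -> 12 infected
Step 2: +12 new -> 24 infected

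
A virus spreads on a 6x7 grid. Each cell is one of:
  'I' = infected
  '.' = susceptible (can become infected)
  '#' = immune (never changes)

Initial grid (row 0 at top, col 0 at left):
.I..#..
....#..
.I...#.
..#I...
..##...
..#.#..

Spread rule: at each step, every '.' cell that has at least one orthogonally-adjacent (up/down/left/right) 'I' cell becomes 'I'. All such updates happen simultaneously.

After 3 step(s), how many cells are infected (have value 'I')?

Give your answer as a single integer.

Answer: 24

Derivation:
Step 0 (initial): 3 infected
Step 1: +8 new -> 11 infected
Step 2: +9 new -> 20 infected
Step 3: +4 new -> 24 infected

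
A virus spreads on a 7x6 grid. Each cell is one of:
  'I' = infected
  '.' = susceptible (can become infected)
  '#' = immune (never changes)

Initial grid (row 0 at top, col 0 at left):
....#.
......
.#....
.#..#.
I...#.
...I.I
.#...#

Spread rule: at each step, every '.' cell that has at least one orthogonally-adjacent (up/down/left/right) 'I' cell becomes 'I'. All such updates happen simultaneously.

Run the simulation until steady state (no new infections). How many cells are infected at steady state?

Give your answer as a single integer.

Answer: 35

Derivation:
Step 0 (initial): 3 infected
Step 1: +8 new -> 11 infected
Step 2: +8 new -> 19 infected
Step 3: +4 new -> 23 infected
Step 4: +6 new -> 29 infected
Step 5: +5 new -> 34 infected
Step 6: +1 new -> 35 infected
Step 7: +0 new -> 35 infected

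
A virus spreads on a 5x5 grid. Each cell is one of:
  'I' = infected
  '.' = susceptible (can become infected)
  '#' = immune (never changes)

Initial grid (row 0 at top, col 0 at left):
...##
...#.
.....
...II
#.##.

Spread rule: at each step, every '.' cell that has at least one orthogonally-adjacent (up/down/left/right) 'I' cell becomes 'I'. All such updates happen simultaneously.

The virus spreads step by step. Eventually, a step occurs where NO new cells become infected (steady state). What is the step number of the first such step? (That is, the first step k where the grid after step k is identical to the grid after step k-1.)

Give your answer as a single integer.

Step 0 (initial): 2 infected
Step 1: +4 new -> 6 infected
Step 2: +3 new -> 9 infected
Step 3: +4 new -> 13 infected
Step 4: +3 new -> 16 infected
Step 5: +2 new -> 18 infected
Step 6: +1 new -> 19 infected
Step 7: +0 new -> 19 infected

Answer: 7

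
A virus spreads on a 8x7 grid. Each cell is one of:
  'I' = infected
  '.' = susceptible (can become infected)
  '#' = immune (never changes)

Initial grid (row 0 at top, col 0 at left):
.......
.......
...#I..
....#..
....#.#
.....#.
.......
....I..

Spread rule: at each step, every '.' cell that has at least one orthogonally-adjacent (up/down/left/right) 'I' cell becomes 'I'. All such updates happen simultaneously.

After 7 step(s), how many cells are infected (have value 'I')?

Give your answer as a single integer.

Step 0 (initial): 2 infected
Step 1: +5 new -> 7 infected
Step 2: +10 new -> 17 infected
Step 3: +10 new -> 27 infected
Step 4: +9 new -> 36 infected
Step 5: +8 new -> 44 infected
Step 6: +5 new -> 49 infected
Step 7: +2 new -> 51 infected

Answer: 51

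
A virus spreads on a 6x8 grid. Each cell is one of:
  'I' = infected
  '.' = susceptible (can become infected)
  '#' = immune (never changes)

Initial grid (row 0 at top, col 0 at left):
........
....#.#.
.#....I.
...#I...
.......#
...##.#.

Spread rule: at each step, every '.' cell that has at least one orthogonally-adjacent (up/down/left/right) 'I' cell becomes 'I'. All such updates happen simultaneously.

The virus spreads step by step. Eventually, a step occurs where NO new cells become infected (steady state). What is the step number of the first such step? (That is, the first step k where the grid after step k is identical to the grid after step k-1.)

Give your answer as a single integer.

Step 0 (initial): 2 infected
Step 1: +6 new -> 8 infected
Step 2: +7 new -> 15 infected
Step 3: +6 new -> 21 infected
Step 4: +7 new -> 28 infected
Step 5: +5 new -> 33 infected
Step 6: +4 new -> 37 infected
Step 7: +2 new -> 39 infected
Step 8: +0 new -> 39 infected

Answer: 8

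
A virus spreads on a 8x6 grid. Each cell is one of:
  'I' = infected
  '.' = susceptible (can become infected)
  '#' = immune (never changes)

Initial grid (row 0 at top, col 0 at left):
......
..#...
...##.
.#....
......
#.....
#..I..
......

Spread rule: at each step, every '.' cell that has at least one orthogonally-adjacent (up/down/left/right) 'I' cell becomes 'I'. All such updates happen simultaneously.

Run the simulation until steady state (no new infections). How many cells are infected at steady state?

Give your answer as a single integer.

Step 0 (initial): 1 infected
Step 1: +4 new -> 5 infected
Step 2: +7 new -> 12 infected
Step 3: +7 new -> 19 infected
Step 4: +5 new -> 24 infected
Step 5: +3 new -> 27 infected
Step 6: +3 new -> 30 infected
Step 7: +3 new -> 33 infected
Step 8: +4 new -> 37 infected
Step 9: +4 new -> 41 infected
Step 10: +1 new -> 42 infected
Step 11: +0 new -> 42 infected

Answer: 42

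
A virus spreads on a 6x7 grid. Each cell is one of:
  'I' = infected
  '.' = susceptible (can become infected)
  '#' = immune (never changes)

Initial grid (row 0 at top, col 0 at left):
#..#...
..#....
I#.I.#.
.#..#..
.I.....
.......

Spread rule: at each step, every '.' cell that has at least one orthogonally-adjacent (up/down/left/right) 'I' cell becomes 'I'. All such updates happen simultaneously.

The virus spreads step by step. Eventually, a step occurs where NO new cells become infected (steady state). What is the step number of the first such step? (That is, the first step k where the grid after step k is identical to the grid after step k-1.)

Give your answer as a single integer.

Step 0 (initial): 3 infected
Step 1: +9 new -> 12 infected
Step 2: +6 new -> 18 infected
Step 3: +5 new -> 23 infected
Step 4: +5 new -> 28 infected
Step 5: +5 new -> 33 infected
Step 6: +2 new -> 35 infected
Step 7: +0 new -> 35 infected

Answer: 7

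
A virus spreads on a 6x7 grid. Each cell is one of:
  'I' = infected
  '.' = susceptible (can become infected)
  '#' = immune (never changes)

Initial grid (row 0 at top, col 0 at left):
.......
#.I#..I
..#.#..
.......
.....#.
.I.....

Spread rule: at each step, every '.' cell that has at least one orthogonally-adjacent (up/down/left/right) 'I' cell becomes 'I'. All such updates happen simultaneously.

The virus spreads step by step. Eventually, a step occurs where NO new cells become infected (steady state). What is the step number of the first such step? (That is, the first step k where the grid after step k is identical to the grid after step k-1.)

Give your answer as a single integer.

Step 0 (initial): 3 infected
Step 1: +8 new -> 11 infected
Step 2: +11 new -> 22 infected
Step 3: +9 new -> 31 infected
Step 4: +5 new -> 36 infected
Step 5: +1 new -> 37 infected
Step 6: +0 new -> 37 infected

Answer: 6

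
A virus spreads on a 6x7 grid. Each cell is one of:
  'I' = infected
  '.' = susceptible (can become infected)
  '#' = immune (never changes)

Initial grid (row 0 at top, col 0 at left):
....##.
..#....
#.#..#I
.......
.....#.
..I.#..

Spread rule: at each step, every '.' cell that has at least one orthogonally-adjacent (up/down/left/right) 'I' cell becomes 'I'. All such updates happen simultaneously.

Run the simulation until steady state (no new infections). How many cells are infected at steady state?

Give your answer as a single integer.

Step 0 (initial): 2 infected
Step 1: +5 new -> 7 infected
Step 2: +8 new -> 15 infected
Step 3: +7 new -> 22 infected
Step 4: +6 new -> 28 infected
Step 5: +2 new -> 30 infected
Step 6: +3 new -> 33 infected
Step 7: +1 new -> 34 infected
Step 8: +0 new -> 34 infected

Answer: 34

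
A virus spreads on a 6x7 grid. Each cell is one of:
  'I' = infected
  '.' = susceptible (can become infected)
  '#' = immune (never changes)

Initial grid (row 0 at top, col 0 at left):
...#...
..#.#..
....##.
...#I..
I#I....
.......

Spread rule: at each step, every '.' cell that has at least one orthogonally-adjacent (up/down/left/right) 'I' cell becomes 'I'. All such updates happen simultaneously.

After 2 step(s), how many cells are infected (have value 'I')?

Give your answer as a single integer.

Answer: 18

Derivation:
Step 0 (initial): 3 infected
Step 1: +7 new -> 10 infected
Step 2: +8 new -> 18 infected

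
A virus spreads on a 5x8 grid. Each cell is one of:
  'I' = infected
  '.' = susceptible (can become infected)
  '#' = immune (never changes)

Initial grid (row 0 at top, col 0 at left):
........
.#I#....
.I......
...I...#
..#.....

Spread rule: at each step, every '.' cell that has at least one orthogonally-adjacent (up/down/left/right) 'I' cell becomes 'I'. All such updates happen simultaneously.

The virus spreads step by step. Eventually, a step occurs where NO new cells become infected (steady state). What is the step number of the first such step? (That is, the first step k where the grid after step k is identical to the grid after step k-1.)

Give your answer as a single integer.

Step 0 (initial): 3 infected
Step 1: +8 new -> 11 infected
Step 2: +8 new -> 19 infected
Step 3: +7 new -> 26 infected
Step 4: +4 new -> 30 infected
Step 5: +4 new -> 34 infected
Step 6: +2 new -> 36 infected
Step 7: +0 new -> 36 infected

Answer: 7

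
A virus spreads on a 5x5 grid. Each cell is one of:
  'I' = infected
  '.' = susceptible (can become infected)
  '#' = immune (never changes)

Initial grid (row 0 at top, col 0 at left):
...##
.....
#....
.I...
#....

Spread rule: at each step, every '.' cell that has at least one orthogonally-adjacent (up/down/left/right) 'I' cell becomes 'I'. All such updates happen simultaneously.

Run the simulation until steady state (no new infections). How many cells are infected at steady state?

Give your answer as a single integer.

Step 0 (initial): 1 infected
Step 1: +4 new -> 5 infected
Step 2: +4 new -> 9 infected
Step 3: +6 new -> 15 infected
Step 4: +5 new -> 20 infected
Step 5: +1 new -> 21 infected
Step 6: +0 new -> 21 infected

Answer: 21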